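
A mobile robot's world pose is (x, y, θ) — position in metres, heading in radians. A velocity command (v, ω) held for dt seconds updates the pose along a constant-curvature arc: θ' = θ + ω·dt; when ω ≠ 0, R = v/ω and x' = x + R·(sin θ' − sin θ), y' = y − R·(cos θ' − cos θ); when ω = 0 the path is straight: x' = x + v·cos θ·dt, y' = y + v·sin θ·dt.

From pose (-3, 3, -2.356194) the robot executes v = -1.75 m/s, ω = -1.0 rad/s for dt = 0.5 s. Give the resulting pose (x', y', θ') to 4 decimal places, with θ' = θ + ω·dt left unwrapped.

(-2.2553, 3.4418, -2.8562)

θ' = -2.3562 + -1.0·0.5 = -2.8562
R = v/ω = -1.75/-1.0 = 1.7500
x' = -3 + 1.7500·(sin -2.8562 − sin -2.3562) = -2.2553
y' = 3 − 1.7500·(cos -2.8562 − cos -2.3562) = 3.4418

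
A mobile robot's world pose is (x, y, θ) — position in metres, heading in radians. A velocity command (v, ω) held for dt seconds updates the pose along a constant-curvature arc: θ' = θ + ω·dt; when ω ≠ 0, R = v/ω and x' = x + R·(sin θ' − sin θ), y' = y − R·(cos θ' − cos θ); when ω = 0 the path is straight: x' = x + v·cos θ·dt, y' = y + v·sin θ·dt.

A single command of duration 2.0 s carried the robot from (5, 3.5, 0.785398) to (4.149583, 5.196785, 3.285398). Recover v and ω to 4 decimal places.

v = 1.2500, ω = 1.2500

Δθ = 3.285398 − 0.785398 = 2.500000
ω = Δθ/dt = 2.500000/2.0 = 1.2500
R = −Δy/(cos θ' − cos θ) = 1.0000
v = R·ω = 1.0000·1.2500 = 1.2500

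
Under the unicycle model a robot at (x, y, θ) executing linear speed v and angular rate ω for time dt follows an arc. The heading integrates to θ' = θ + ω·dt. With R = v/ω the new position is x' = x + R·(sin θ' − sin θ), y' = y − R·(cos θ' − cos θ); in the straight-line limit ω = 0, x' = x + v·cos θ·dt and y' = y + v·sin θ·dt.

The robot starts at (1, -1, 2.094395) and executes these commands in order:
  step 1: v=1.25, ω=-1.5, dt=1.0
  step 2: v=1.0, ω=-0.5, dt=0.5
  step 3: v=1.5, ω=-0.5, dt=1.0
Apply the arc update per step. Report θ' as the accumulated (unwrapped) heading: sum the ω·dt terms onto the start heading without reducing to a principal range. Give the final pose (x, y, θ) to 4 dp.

step 1: θ'=0.5944 (R=-0.8333) → pose (1.2550, 0.1071, 0.5944)
step 2: θ'=0.3444 (R=-2.0000) → pose (1.6998, 0.3327, 0.3444)
step 3: θ'=-0.1556 (R=-3.0000) → pose (3.1776, 0.4726, -0.1556)

(3.1776, 0.4726, -0.1556)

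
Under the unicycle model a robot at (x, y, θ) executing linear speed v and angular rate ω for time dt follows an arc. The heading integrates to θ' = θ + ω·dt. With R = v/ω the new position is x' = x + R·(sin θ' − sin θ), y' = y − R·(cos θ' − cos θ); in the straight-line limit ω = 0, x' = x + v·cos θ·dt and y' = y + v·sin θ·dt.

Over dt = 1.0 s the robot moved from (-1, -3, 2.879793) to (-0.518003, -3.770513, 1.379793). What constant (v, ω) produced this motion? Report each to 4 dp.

Δθ = 1.379793 − 2.879793 = -1.500000
ω = Δθ/dt = -1.500000/1.0 = -1.5000
R = −Δy/(cos θ' − cos θ) = 0.6667
v = R·ω = 0.6667·-1.5000 = -1.0000

v = -1.0000, ω = -1.5000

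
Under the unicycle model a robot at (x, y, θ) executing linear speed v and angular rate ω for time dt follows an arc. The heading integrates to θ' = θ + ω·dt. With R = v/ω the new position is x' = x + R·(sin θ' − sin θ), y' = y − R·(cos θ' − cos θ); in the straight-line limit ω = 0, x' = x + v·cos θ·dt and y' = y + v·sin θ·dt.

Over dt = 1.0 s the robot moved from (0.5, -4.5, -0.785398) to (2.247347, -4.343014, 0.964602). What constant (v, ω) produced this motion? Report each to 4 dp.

Δθ = 0.964602 − -0.785398 = 1.750000
ω = Δθ/dt = 1.750000/1.0 = 1.7500
R = Δx/(sin θ' − sin θ) = 1.1429
v = R·ω = 1.1429·1.7500 = 2.0000

v = 2.0000, ω = 1.7500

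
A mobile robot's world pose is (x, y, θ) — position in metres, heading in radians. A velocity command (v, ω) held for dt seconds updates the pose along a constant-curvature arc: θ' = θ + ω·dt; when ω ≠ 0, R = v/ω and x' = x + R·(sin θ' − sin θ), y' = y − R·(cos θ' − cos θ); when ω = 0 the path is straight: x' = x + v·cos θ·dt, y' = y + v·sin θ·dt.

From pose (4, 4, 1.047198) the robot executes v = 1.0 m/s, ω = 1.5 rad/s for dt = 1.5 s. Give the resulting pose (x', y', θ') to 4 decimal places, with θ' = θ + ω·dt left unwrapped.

(3.3193, 4.9919, 3.2972)

θ' = 1.0472 + 1.5·1.5 = 3.2972
R = v/ω = 1.0/1.5 = 0.6667
x' = 4 + 0.6667·(sin 3.2972 − sin 1.0472) = 3.3193
y' = 4 − 0.6667·(cos 3.2972 − cos 1.0472) = 4.9919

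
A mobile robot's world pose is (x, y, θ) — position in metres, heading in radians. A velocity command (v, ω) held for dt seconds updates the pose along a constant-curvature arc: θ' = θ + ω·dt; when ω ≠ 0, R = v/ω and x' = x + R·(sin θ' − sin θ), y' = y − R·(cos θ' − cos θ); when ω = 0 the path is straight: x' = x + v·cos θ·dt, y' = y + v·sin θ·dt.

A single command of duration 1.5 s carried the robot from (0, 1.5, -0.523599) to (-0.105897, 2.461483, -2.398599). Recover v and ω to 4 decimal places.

Δθ = -2.398599 − -0.523599 = -1.875000
ω = Δθ/dt = -1.875000/1.5 = -1.2500
R = −Δy/(cos θ' − cos θ) = 0.6000
v = R·ω = 0.6000·-1.2500 = -0.7500

v = -0.7500, ω = -1.2500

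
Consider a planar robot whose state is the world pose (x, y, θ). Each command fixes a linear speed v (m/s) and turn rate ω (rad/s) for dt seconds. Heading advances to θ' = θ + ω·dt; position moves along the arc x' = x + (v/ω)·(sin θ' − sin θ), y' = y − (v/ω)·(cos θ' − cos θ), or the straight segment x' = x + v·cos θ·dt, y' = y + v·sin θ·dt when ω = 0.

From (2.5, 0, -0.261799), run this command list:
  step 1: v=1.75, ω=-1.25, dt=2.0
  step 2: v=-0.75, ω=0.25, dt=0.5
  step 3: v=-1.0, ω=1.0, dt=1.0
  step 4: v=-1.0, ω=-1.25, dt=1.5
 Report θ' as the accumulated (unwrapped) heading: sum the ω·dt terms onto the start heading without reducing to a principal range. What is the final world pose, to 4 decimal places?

(4.5973, -0.9898, -3.5118)

step 1: θ'=-2.7618 (R=-1.4000) → pose (2.6567, -2.6525, -2.7618)
step 2: θ'=-2.6368 (R=-3.0000) → pose (2.9954, -2.4921, -2.6368)
step 3: θ'=-1.6368 (R=-1.0000) → pose (3.5096, -1.6828, -1.6368)
step 4: θ'=-3.5118 (R=0.8000) → pose (4.5973, -0.9898, -3.5118)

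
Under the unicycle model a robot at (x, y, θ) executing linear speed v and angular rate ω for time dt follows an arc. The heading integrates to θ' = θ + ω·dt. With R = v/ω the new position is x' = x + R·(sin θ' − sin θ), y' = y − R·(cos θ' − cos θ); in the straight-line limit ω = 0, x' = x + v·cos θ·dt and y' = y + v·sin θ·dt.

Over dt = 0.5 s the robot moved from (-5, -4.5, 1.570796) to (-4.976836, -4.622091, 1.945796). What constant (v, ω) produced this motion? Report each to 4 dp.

Δθ = 1.945796 − 1.570796 = 0.375000
ω = Δθ/dt = 0.375000/0.5 = 0.7500
R = −Δy/(cos θ' − cos θ) = -0.3333
v = R·ω = -0.3333·0.7500 = -0.2500

v = -0.2500, ω = 0.7500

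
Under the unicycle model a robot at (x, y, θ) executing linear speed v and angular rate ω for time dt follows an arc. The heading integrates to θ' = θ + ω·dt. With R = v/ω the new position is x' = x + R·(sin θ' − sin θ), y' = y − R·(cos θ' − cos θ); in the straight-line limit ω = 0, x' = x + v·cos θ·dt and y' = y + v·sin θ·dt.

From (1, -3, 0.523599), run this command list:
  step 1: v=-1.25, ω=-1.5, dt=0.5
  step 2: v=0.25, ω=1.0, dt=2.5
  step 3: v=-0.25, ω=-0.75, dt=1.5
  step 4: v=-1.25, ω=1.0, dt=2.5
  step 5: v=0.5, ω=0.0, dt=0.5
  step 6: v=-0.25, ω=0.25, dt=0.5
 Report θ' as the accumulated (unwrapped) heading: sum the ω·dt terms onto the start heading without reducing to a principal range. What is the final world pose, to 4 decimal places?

step 1: θ'=-0.2264 (R=0.8333) → pose (0.3963, -3.0904, -0.2264)
step 2: θ'=2.2736 (R=0.2500) → pose (0.6431, -2.6852, 2.2736)
step 3: θ'=1.1486 (R=0.3333) → pose (0.6929, -3.0372, 1.1486)
step 4: θ'=3.6486 (R=-1.2500) → pose (2.4401, -4.6422, 3.6486)
step 5: θ'=3.6486 (straight) → pose (2.2215, -4.7636, 3.6486)
step 6: θ'=3.7736 (R=-1.0000) → pose (2.3267, -4.6962, 3.7736)

(2.3267, -4.6962, 3.7736)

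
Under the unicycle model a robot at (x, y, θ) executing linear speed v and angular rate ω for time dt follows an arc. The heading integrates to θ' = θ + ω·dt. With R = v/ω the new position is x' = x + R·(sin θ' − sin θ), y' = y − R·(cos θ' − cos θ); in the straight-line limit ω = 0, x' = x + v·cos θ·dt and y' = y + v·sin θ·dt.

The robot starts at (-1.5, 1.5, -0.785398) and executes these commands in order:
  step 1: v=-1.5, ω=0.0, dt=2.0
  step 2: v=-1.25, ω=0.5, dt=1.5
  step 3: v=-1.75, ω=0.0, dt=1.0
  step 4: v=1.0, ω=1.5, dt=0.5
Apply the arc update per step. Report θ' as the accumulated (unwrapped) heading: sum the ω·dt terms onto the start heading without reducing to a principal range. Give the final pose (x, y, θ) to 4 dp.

(-6.5890, 4.5766, 0.7146)

step 1: θ'=-0.7854 (straight) → pose (-3.6213, 3.6213, -0.7854)
step 2: θ'=-0.0354 (R=-2.5000) → pose (-5.3006, 4.3520, -0.0354)
step 3: θ'=-0.0354 (straight) → pose (-7.0495, 4.4139, -0.0354)
step 4: θ'=0.7146 (R=0.6667) → pose (-6.5890, 4.5766, 0.7146)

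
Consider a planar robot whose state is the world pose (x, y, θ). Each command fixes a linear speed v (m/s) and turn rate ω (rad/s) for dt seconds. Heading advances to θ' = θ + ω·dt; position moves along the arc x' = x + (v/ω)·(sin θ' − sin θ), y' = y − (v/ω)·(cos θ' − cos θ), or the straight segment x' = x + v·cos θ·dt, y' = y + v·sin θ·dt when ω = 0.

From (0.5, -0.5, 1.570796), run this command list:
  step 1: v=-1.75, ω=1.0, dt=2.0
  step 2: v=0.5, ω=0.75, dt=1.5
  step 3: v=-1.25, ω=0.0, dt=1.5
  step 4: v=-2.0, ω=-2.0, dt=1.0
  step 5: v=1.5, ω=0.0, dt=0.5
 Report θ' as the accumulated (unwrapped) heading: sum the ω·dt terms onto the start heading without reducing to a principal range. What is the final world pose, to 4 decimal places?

(3.3746, 0.3974, 2.6958)

step 1: θ'=3.5708 (R=-1.7500) → pose (2.9783, -2.0913, 3.5708)
step 2: θ'=4.6958 (R=0.6667) → pose (2.5891, -2.6864, 4.6958)
step 3: θ'=4.6958 (straight) → pose (2.6202, -0.8117, 4.6958)
step 4: θ'=2.6958 (R=1.0000) → pose (4.0513, 0.0740, 2.6958)
step 5: θ'=2.6958 (straight) → pose (3.3746, 0.3974, 2.6958)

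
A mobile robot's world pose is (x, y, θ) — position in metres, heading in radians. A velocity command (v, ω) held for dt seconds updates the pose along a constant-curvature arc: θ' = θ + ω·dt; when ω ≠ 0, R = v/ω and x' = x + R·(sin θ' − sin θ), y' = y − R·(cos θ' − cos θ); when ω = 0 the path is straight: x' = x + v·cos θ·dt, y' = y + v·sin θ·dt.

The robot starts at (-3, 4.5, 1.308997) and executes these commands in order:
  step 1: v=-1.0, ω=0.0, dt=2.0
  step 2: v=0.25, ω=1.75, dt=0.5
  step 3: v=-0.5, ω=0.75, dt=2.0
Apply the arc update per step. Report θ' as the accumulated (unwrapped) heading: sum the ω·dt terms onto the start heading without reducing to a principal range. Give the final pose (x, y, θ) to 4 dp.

(-2.6495, 2.5000, 3.6840)

step 1: θ'=1.3090 (straight) → pose (-3.5176, 2.5681, 1.3090)
step 2: θ'=2.1840 (R=0.1429) → pose (-3.5388, 2.6873, 2.1840)
step 3: θ'=3.6840 (R=-0.6667) → pose (-2.6495, 2.5000, 3.6840)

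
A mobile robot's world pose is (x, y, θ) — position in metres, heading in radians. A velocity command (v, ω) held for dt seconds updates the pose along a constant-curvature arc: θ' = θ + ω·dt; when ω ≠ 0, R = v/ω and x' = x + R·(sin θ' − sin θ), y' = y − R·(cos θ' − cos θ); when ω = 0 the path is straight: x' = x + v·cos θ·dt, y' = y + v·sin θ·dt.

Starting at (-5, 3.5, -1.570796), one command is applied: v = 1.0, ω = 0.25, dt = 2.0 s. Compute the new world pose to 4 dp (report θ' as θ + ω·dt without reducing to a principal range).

θ' = -1.5708 + 0.25·2.0 = -1.0708
R = v/ω = 1.0/0.25 = 4.0000
x' = -5 + 4.0000·(sin -1.0708 − sin -1.5708) = -4.5103
y' = 3.5 − 4.0000·(cos -1.0708 − cos -1.5708) = 1.5823

(-4.5103, 1.5823, -1.0708)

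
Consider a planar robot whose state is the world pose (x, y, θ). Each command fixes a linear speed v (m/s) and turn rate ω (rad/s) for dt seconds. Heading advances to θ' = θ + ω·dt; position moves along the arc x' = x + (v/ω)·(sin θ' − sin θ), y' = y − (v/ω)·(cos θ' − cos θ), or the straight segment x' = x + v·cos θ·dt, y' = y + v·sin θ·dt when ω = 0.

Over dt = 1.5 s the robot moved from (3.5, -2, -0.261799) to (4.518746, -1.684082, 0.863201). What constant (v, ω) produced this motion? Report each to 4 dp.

v = 0.7500, ω = 0.7500

Δθ = 0.863201 − -0.261799 = 1.125000
ω = Δθ/dt = 1.125000/1.5 = 0.7500
R = Δx/(sin θ' − sin θ) = 1.0000
v = R·ω = 1.0000·0.7500 = 0.7500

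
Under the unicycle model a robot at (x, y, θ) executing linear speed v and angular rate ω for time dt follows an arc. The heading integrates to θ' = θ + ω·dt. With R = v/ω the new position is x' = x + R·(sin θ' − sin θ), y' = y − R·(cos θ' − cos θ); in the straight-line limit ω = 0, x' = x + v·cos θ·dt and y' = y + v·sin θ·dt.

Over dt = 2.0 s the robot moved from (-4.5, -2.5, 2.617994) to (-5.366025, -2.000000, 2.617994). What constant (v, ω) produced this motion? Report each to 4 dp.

v = 0.5000, ω = 0.0000

Δθ = 2.617994 − 2.617994 = 0.000000
ω = Δθ/dt = 0.000000/2.0 = 0.0000
ω = 0 → v = (Δx·cos θ + Δy·sin θ)/dt = 0.5000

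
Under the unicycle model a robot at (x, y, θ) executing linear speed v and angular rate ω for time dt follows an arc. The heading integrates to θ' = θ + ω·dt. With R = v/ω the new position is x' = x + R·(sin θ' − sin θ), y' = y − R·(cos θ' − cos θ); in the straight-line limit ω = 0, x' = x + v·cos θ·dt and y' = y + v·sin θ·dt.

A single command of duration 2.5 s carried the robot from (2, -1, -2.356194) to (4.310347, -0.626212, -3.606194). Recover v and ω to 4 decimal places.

Δθ = -3.606194 − -2.356194 = -1.250000
ω = Δθ/dt = -1.250000/2.5 = -0.5000
R = Δx/(sin θ' − sin θ) = 2.0000
v = R·ω = 2.0000·-0.5000 = -1.0000

v = -1.0000, ω = -0.5000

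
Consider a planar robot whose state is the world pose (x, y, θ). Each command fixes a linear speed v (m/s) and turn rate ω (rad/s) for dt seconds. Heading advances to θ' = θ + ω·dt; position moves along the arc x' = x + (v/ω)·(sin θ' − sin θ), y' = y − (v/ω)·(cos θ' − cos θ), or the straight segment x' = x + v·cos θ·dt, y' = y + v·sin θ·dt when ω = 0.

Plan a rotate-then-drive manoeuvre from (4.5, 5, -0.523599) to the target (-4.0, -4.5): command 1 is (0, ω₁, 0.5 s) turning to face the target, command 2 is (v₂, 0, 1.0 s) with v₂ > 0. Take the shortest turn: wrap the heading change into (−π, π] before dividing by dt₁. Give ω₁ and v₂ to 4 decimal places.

ω₁ = -3.5542, v₂ = 12.7475

heading to target = atan2(-4.5−5, -4−4.5) = -2.3007
Δθ = wrap(-2.3007 − -0.5236) = -1.7771; ω₁ = Δθ/dt₁ = -3.5542
distance = √((-4−4.5)² + (-4.5−5)²) = 12.7475; v₂ = distance/dt₂ = 12.7475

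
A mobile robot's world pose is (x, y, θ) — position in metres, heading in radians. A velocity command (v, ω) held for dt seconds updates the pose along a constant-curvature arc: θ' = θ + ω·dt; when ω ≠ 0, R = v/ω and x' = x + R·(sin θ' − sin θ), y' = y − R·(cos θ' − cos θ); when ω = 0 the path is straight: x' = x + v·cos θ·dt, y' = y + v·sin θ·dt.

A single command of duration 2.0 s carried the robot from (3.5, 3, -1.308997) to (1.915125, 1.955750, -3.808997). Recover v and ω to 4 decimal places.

Δθ = -3.808997 − -1.308997 = -2.500000
ω = Δθ/dt = -2.500000/2.0 = -1.2500
R = Δx/(sin θ' − sin θ) = -1.0000
v = R·ω = -1.0000·-1.2500 = 1.2500

v = 1.2500, ω = -1.2500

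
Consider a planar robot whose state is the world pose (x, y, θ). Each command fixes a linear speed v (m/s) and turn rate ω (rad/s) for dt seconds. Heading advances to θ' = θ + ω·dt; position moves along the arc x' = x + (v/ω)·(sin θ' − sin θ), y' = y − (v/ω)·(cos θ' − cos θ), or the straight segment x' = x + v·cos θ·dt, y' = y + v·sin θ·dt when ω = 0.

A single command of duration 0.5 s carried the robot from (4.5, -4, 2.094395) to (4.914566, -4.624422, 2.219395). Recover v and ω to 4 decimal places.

Δθ = 2.219395 − 2.094395 = 0.125000
ω = Δθ/dt = 0.125000/0.5 = 0.2500
R = −Δy/(cos θ' − cos θ) = -6.0000
v = R·ω = -6.0000·0.2500 = -1.5000

v = -1.5000, ω = 0.2500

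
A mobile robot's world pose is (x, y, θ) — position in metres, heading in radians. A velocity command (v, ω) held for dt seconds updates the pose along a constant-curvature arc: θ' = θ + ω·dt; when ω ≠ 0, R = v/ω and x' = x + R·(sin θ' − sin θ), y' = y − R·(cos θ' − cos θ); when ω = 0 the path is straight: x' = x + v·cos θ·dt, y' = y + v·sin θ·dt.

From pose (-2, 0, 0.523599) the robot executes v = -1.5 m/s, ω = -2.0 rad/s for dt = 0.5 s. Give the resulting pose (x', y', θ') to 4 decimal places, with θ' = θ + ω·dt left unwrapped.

(-2.7189, -0.0170, -0.4764)

θ' = 0.5236 + -2.0·0.5 = -0.4764
R = v/ω = -1.5/-2.0 = 0.7500
x' = -2 + 0.7500·(sin -0.4764 − sin 0.5236) = -2.7189
y' = 0 − 0.7500·(cos -0.4764 − cos 0.5236) = -0.0170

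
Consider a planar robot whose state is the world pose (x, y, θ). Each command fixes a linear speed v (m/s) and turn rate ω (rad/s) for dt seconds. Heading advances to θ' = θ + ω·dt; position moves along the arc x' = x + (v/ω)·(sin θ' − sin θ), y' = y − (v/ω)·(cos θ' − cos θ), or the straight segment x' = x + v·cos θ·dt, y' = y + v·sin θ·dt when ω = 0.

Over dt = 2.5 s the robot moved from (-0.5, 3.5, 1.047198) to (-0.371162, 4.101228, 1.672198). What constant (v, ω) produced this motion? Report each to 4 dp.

v = 0.2500, ω = 0.2500

Δθ = 1.672198 − 1.047198 = 0.625000
ω = Δθ/dt = 0.625000/2.5 = 0.2500
R = −Δy/(cos θ' − cos θ) = 1.0000
v = R·ω = 1.0000·0.2500 = 0.2500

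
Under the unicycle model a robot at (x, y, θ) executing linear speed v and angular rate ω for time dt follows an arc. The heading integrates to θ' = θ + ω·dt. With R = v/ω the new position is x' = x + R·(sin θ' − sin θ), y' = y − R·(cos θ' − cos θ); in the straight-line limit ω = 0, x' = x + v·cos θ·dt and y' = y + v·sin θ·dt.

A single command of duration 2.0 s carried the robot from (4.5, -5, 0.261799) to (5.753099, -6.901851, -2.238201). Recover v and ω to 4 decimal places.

v = 1.5000, ω = -1.2500

Δθ = -2.238201 − 0.261799 = -2.500000
ω = Δθ/dt = -2.500000/2.0 = -1.2500
R = −Δy/(cos θ' − cos θ) = -1.2000
v = R·ω = -1.2000·-1.2500 = 1.5000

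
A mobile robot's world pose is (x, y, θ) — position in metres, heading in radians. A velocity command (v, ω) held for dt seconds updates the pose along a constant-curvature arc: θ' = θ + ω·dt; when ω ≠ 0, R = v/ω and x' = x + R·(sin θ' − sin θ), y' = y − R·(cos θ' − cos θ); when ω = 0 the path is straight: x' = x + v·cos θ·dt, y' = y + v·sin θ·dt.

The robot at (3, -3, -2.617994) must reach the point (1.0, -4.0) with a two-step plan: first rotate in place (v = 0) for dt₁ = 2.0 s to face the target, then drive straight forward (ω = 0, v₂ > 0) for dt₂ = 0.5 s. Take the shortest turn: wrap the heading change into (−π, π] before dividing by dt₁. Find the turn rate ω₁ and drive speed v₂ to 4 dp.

ω₁ = -0.0300, v₂ = 4.4721

heading to target = atan2(-4−-3, 1−3) = -2.6779
Δθ = wrap(-2.6779 − -2.6180) = -0.0600; ω₁ = Δθ/dt₁ = -0.0300
distance = √((1−3)² + (-4−-3)²) = 2.2361; v₂ = distance/dt₂ = 4.4721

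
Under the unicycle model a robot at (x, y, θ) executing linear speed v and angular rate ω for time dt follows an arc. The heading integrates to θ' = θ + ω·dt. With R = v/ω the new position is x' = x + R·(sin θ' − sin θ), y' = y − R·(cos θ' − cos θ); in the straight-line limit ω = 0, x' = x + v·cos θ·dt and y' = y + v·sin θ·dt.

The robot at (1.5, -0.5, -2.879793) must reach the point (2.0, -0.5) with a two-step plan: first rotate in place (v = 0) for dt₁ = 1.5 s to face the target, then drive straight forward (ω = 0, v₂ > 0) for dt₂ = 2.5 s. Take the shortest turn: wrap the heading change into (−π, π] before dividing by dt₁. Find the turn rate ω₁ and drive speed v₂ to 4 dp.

heading to target = atan2(-0.5−-0.5, 2−1.5) = 0.0000
Δθ = wrap(0.0000 − -2.8798) = 2.8798; ω₁ = Δθ/dt₁ = 1.9199
distance = √((2−1.5)² + (-0.5−-0.5)²) = 0.5000; v₂ = distance/dt₂ = 0.2000

ω₁ = 1.9199, v₂ = 0.2000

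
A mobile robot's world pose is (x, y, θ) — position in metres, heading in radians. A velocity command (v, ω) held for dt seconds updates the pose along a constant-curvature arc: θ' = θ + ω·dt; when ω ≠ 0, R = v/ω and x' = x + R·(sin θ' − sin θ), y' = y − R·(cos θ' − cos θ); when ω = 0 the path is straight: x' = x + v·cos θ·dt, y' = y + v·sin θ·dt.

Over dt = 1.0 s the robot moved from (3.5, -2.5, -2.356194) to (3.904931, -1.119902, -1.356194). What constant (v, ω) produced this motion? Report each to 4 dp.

Δθ = -1.356194 − -2.356194 = 1.000000
ω = Δθ/dt = 1.000000/1.0 = 1.0000
R = −Δy/(cos θ' − cos θ) = -1.5000
v = R·ω = -1.5000·1.0000 = -1.5000

v = -1.5000, ω = 1.0000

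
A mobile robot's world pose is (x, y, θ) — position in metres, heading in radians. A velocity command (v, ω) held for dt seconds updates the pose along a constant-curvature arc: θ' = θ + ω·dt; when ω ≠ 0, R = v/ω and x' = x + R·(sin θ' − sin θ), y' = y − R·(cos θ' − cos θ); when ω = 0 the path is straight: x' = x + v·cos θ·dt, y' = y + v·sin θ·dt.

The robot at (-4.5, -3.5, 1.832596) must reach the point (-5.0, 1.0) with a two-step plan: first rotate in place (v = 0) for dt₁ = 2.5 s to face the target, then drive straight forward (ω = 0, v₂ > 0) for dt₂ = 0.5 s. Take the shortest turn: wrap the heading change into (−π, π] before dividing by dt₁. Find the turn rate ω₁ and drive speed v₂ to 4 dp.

ω₁ = -0.0605, v₂ = 9.0554

heading to target = atan2(1−-3.5, -5−-4.5) = 1.6815
Δθ = wrap(1.6815 − 1.8326) = -0.1511; ω₁ = Δθ/dt₁ = -0.0605
distance = √((-5−-4.5)² + (1−-3.5)²) = 4.5277; v₂ = distance/dt₂ = 9.0554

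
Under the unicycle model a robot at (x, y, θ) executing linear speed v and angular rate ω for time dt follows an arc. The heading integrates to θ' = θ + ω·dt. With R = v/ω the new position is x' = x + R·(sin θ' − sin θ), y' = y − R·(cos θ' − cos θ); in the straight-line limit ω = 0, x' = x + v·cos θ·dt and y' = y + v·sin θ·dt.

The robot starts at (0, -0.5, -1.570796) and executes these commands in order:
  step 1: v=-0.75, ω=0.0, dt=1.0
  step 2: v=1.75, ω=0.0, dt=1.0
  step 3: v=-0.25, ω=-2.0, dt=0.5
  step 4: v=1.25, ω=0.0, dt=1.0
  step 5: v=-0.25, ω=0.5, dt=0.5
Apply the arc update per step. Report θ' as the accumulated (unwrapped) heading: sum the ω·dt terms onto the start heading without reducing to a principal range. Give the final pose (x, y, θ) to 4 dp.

step 1: θ'=-1.5708 (straight) → pose (0.0000, 0.2500, -1.5708)
step 2: θ'=-1.5708 (straight) → pose (0.0000, -1.5000, -1.5708)
step 3: θ'=-2.5708 (R=0.1250) → pose (0.0575, -1.3948, -2.5708)
step 4: θ'=-2.5708 (straight) → pose (-0.9944, -2.0702, -2.5708)
step 5: θ'=-2.3208 (R=-0.5000) → pose (-0.8987, -1.9903, -2.3208)

(-0.8987, -1.9903, -2.3208)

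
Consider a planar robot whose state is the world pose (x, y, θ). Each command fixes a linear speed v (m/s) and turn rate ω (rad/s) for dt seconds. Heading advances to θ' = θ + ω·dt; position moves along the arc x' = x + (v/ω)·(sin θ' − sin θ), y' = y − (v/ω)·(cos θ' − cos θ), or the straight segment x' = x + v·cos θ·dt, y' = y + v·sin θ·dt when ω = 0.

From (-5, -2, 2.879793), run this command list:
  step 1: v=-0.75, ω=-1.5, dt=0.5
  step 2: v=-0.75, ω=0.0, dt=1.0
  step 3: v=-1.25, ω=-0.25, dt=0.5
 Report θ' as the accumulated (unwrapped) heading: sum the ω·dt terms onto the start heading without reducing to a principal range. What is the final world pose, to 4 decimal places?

step 1: θ'=2.1298 (R=0.5000) → pose (-4.7055, -2.2178, 2.1298)
step 2: θ'=2.1298 (straight) → pose (-4.3078, -2.8536, 2.1298)
step 3: θ'=2.0048 (R=5.0000) → pose (-4.0102, -3.4028, 2.0048)

(-4.0102, -3.4028, 2.0048)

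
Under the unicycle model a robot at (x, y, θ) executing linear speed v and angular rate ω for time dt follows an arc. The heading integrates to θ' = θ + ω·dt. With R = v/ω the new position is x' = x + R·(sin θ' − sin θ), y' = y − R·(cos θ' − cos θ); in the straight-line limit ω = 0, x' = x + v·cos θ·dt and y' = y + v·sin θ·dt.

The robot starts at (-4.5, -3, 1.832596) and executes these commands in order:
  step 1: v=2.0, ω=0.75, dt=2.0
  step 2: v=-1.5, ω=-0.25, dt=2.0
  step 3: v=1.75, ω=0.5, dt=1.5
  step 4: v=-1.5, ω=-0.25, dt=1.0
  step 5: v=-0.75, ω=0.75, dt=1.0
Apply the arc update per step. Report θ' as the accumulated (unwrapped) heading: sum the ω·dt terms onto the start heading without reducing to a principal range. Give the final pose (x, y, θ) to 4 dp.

(-5.1364, -0.5584, 4.0826)

step 1: θ'=3.3326 (R=2.6667) → pose (-7.5821, -1.0720, 3.3326)
step 2: θ'=2.8326 (R=6.0000) → pose (-4.6184, -1.2471, 2.8326)
step 3: θ'=3.5826 (R=3.5000) → pose (-7.1767, -1.4162, 3.5826)
step 4: θ'=3.3326 (R=6.0000) → pose (-5.7547, -0.9512, 3.3326)
step 5: θ'=4.0826 (R=-1.0000) → pose (-5.1364, -0.5584, 4.0826)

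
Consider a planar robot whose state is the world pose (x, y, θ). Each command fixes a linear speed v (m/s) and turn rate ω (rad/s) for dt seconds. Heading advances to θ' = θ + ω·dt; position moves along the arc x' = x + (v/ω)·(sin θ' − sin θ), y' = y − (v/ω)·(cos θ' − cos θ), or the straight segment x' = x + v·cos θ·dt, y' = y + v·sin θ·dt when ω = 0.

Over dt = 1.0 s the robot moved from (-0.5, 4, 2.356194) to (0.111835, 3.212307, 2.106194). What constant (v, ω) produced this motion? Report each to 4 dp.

Δθ = 2.106194 − 2.356194 = -0.250000
ω = Δθ/dt = -0.250000/1.0 = -0.2500
R = −Δy/(cos θ' − cos θ) = 4.0000
v = R·ω = 4.0000·-0.2500 = -1.0000

v = -1.0000, ω = -0.2500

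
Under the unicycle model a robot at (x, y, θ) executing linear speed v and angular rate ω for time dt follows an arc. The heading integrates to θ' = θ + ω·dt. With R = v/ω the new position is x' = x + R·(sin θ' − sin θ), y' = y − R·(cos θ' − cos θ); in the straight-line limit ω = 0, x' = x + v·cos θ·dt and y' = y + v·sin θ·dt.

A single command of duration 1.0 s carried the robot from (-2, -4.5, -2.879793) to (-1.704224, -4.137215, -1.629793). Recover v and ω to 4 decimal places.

Δθ = -1.629793 − -2.879793 = 1.250000
ω = Δθ/dt = 1.250000/1.0 = 1.2500
R = −Δy/(cos θ' − cos θ) = -0.4000
v = R·ω = -0.4000·1.2500 = -0.5000

v = -0.5000, ω = 1.2500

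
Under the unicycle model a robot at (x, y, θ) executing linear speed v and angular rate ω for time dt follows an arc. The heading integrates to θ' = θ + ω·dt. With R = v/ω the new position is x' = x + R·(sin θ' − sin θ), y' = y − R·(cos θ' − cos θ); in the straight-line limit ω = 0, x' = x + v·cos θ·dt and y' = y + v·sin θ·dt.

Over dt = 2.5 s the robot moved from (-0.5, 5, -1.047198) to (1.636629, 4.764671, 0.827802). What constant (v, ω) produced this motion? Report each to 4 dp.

Δθ = 0.827802 − -1.047198 = 1.875000
ω = Δθ/dt = 1.875000/2.5 = 0.7500
R = Δx/(sin θ' − sin θ) = 1.3333
v = R·ω = 1.3333·0.7500 = 1.0000

v = 1.0000, ω = 0.7500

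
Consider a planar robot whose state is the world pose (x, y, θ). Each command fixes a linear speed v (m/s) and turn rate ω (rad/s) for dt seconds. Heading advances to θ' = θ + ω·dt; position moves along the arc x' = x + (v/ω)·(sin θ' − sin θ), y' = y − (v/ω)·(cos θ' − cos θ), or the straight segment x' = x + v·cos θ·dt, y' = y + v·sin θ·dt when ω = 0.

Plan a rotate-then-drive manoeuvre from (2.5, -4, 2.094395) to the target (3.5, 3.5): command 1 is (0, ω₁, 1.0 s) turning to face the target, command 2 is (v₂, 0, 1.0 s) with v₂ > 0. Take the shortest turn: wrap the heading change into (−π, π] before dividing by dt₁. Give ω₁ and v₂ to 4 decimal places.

ω₁ = -0.6562, v₂ = 7.5664

heading to target = atan2(3.5−-4, 3.5−2.5) = 1.4382
Δθ = wrap(1.4382 − 2.0944) = -0.6562; ω₁ = Δθ/dt₁ = -0.6562
distance = √((3.5−2.5)² + (3.5−-4)²) = 7.5664; v₂ = distance/dt₂ = 7.5664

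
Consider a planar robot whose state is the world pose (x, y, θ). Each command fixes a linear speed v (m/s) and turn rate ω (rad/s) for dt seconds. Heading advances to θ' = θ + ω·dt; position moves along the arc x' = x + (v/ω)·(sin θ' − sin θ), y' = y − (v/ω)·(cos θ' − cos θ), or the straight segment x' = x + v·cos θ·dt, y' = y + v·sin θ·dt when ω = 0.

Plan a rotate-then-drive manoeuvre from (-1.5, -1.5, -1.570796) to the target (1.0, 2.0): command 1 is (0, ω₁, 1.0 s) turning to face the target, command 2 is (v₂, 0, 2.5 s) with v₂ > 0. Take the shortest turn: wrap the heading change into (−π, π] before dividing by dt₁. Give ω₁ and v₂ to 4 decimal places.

heading to target = atan2(2−-1.5, 1−-1.5) = 0.9505
Δθ = wrap(0.9505 − -1.5708) = 2.5213; ω₁ = Δθ/dt₁ = 2.5213
distance = √((1−-1.5)² + (2−-1.5)²) = 4.3012; v₂ = distance/dt₂ = 1.7205

ω₁ = 2.5213, v₂ = 1.7205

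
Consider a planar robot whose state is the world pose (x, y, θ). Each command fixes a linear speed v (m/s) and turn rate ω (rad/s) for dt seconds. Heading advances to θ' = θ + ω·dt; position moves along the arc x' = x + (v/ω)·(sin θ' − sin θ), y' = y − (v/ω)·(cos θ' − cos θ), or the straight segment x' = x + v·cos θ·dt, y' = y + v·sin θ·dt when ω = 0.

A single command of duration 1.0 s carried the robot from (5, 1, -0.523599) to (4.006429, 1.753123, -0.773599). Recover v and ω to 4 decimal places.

Δθ = -0.773599 − -0.523599 = -0.250000
ω = Δθ/dt = -0.250000/1.0 = -0.2500
R = Δx/(sin θ' − sin θ) = 5.0000
v = R·ω = 5.0000·-0.2500 = -1.2500

v = -1.2500, ω = -0.2500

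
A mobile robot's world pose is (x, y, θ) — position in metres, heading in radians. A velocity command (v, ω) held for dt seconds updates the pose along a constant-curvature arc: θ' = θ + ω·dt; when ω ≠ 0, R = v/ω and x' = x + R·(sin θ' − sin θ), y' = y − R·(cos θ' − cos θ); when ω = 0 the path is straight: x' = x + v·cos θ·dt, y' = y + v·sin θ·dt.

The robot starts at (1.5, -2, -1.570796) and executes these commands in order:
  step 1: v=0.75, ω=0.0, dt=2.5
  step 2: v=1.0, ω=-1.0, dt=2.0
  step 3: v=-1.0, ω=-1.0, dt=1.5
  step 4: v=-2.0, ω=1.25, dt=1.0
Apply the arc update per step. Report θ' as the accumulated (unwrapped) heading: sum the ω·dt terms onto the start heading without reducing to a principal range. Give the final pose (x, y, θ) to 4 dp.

(1.0974, -7.8505, -3.8208)

step 1: θ'=-1.5708 (straight) → pose (1.5000, -3.8750, -1.5708)
step 2: θ'=-3.5708 (R=-1.0000) → pose (0.0839, -4.7843, -3.5708)
step 3: θ'=-5.0708 (R=1.0000) → pose (0.6042, -6.0444, -5.0708)
step 4: θ'=-3.8208 (R=-1.6000) → pose (1.0974, -7.8505, -3.8208)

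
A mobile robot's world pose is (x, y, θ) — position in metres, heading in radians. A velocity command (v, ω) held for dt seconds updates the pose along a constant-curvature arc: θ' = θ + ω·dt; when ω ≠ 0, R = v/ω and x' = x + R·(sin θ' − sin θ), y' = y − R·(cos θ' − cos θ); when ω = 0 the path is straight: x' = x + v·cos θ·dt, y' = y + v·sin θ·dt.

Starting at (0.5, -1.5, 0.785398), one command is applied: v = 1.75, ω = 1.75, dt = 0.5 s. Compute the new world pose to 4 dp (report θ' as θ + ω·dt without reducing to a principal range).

θ' = 0.7854 + 1.75·0.5 = 1.6604
R = v/ω = 1.75/1.75 = 1.0000
x' = 0.5 + 1.0000·(sin 1.6604 − sin 0.7854) = 0.7889
y' = -1.5 − 1.0000·(cos 1.6604 − cos 0.7854) = -0.7034

(0.7889, -0.7034, 1.6604)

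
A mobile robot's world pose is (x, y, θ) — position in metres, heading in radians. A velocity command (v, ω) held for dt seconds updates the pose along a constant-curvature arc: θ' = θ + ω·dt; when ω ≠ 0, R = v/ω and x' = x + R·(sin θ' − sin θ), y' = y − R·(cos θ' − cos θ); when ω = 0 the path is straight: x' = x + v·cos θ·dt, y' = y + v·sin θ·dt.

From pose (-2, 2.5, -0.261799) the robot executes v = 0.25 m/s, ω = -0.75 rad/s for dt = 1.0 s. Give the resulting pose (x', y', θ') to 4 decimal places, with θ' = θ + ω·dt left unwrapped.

(-1.8037, 2.3548, -1.0118)

θ' = -0.2618 + -0.75·1.0 = -1.0118
R = v/ω = 0.25/-0.75 = -0.3333
x' = -2 + -0.3333·(sin -1.0118 − sin -0.2618) = -1.8037
y' = 2.5 − -0.3333·(cos -1.0118 − cos -0.2618) = 2.3548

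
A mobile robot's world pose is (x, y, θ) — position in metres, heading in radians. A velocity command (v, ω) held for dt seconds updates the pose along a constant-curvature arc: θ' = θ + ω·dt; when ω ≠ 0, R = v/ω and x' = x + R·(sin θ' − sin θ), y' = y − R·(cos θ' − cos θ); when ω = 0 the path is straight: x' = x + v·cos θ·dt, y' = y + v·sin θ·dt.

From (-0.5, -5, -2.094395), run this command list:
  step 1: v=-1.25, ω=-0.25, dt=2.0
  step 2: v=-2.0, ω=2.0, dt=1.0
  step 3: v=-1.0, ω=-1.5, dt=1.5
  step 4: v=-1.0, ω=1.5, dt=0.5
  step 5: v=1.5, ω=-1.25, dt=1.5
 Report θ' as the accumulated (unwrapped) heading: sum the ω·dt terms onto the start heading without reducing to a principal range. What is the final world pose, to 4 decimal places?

step 1: θ'=-2.5944 (R=5.0000) → pose (1.2286, -3.2301, -2.5944)
step 2: θ'=-0.5944 (R=-1.0000) → pose (1.2684, -1.5476, -0.5944)
step 3: θ'=-2.8444 (R=0.6667) → pose (1.4465, -0.3578, -2.8444)
step 4: θ'=-2.0944 (R=-0.6667) → pose (1.8286, -0.0537, -2.0944)
step 5: θ'=-3.9694 (R=-1.2000) → pose (-0.0944, -0.2655, -3.9694)

(-0.0944, -0.2655, -3.9694)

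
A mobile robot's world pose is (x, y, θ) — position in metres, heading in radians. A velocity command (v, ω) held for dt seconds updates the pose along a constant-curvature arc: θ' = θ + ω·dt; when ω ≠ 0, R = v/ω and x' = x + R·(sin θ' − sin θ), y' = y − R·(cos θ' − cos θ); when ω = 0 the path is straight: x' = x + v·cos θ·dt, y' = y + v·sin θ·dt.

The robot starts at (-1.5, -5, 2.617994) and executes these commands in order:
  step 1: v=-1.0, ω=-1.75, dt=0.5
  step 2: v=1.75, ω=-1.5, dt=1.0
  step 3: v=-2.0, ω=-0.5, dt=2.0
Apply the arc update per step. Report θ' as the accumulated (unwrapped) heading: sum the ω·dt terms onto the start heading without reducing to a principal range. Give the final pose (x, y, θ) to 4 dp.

step 1: θ'=1.7430 (R=0.5714) → pose (-1.2227, -5.3970, 1.7430)
step 2: θ'=0.2430 (R=-1.1667) → pose (-0.3540, -4.0647, 0.2430)
step 3: θ'=-0.7570 (R=4.0000) → pose (-4.0635, -3.0898, -0.7570)

(-4.0635, -3.0898, -0.7570)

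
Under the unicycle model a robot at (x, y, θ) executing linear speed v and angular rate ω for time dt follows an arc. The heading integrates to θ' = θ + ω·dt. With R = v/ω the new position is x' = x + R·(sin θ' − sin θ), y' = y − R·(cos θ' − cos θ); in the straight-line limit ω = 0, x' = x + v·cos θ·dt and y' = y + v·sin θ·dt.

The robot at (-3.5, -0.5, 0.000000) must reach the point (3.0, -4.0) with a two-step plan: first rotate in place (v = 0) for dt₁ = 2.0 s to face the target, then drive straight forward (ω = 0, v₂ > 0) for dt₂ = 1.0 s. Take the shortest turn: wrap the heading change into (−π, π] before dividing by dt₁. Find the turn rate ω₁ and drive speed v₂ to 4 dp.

ω₁ = -0.2470, v₂ = 7.3824

heading to target = atan2(-4−-0.5, 3−-3.5) = -0.4939
Δθ = wrap(-0.4939 − 0.0000) = -0.4939; ω₁ = Δθ/dt₁ = -0.2470
distance = √((3−-3.5)² + (-4−-0.5)²) = 7.3824; v₂ = distance/dt₂ = 7.3824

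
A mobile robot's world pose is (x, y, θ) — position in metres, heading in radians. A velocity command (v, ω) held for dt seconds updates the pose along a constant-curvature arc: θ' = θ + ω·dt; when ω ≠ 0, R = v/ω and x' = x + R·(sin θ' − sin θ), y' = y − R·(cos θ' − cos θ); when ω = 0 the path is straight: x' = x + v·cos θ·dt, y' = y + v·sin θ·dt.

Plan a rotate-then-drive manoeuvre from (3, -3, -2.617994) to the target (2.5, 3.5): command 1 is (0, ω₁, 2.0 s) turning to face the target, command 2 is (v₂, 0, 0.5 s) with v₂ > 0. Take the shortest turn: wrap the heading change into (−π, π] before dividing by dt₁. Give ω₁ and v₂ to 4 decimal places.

ω₁ = -1.0088, v₂ = 13.0384

heading to target = atan2(3.5−-3, 2.5−3) = 1.6476
Δθ = wrap(1.6476 − -2.6180) = -2.0176; ω₁ = Δθ/dt₁ = -1.0088
distance = √((2.5−3)² + (3.5−-3)²) = 6.5192; v₂ = distance/dt₂ = 13.0384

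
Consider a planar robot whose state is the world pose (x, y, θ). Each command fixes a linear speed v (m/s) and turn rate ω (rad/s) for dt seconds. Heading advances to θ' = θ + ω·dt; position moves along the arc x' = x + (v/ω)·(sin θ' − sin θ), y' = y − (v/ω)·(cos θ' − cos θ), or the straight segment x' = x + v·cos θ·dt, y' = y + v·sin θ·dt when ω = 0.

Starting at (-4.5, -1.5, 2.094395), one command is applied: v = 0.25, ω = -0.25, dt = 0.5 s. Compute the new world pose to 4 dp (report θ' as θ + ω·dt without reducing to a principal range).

θ' = 2.0944 + -0.25·0.5 = 1.9694
R = v/ω = 0.25/-0.25 = -1.0000
x' = -4.5 + -1.0000·(sin 1.9694 − sin 2.0944) = -4.5556
y' = -1.5 − -1.0000·(cos 1.9694 − cos 2.0944) = -1.3881

(-4.5556, -1.3881, 1.9694)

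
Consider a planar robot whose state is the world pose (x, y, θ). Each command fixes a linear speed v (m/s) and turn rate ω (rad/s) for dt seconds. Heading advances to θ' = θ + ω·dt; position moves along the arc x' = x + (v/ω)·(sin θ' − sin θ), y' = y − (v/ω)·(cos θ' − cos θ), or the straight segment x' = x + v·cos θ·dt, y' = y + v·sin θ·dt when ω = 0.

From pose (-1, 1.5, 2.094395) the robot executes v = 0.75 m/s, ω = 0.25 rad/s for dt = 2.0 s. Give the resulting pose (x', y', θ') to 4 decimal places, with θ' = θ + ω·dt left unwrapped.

(-2.0372, 2.5620, 2.5944)

θ' = 2.0944 + 0.25·2.0 = 2.5944
R = v/ω = 0.75/0.25 = 3.0000
x' = -1 + 3.0000·(sin 2.5944 − sin 2.0944) = -2.0372
y' = 1.5 − 3.0000·(cos 2.5944 − cos 2.0944) = 2.5620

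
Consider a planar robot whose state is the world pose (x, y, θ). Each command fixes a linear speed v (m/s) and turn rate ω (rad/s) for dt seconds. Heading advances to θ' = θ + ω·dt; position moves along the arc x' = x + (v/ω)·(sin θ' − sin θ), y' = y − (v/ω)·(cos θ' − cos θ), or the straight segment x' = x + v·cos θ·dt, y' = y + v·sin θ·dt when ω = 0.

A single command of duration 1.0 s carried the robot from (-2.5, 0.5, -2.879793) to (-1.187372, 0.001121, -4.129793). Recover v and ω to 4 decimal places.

v = -1.5000, ω = -1.2500

Δθ = -4.129793 − -2.879793 = -1.250000
ω = Δθ/dt = -1.250000/1.0 = -1.2500
R = Δx/(sin θ' − sin θ) = 1.2000
v = R·ω = 1.2000·-1.2500 = -1.5000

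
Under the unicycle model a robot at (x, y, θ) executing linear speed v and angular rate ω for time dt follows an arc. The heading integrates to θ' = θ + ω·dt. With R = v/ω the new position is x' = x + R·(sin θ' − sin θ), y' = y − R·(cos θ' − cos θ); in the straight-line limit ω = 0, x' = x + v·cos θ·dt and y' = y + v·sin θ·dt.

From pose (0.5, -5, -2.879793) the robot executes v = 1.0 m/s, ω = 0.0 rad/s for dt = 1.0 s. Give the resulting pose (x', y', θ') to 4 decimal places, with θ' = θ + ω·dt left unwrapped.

(-0.4659, -5.2588, -2.8798)

θ' = -2.8798 + 0.0·1.0 = -2.8798
ω = 0 → straight: x' = 0.5 + 1.0·cos(-2.8798)·1.0 = -0.4659
y' = -5 + 1.0·sin(-2.8798)·1.0 = -5.2588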